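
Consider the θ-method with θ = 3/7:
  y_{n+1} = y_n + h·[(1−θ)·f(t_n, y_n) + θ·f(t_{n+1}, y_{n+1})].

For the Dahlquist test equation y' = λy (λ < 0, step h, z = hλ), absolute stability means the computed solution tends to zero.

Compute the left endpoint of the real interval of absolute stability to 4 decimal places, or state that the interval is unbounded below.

With y'=λy (z=hλ):
  y_{n+1} = y_n + z·[4/7·y_n + 3/7·y_{n+1}] ⇒ (1 − 3/7z)y_{n+1} = (1 + 4/7z)y_n
  R(z) = (1 + 4/7z)/(1 − 3/7z).

Boundary: |R(x)|=1, x<0.
x=-0.44: |R|=0.6298
R=−1: 1+4/7x = −1+3/7x ⇒ -1/7x=2 ⇒ x=2/(-1/7)=-14.0000
Confirm numerically:
  x=-13.185: |R|=0.98249 <1
  x=-11.912: |R|=0.95114 <1
  x=-10.264: |R|=0.90114 <1
  x=-14.575: |R|=1.01134 >1
  x=-14.364: |R|=1.00727 >1
  x=-14.316: |R|=1.00633 >1
Interval (-14.0000, 0).

left endpoint -14.0000.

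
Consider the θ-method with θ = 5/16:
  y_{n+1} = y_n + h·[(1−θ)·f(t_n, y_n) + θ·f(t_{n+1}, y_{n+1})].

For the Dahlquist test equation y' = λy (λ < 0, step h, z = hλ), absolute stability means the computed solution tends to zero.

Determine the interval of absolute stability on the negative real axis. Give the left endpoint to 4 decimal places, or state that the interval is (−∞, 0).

With y'=λy (z=hλ):
  y_{n+1} = y_n + z·[11/16·y_n + 5/16·y_{n+1}] ⇒ (1 − 5/16z)y_{n+1} = (1 + 11/16z)y_n
  ⇒ R(z) = (1 + 11/16z)/(1 − 5/16z).

Find x<0 with |R(x)|<1.
x=-1.65: |R|=0.0887
R=−1: 1+11/16x = −1+5/16x ⇒ -3/8x=2 ⇒ x=2/(-3/8)=-5.3333
Confirm numerically:
  x=-5.245: |R|=0.98745 <1
  x=-4.189: |R|=0.81416 <1
  x=-2.420: |R|=0.37794 <1
  x=-5.880: |R|=1.07225 >1
  x=-5.869: |R|=1.07088 >1
  x=-5.863: |R|=1.07013 >1
Stable set (-5.3333, 0).

z∈(-5.3333,0).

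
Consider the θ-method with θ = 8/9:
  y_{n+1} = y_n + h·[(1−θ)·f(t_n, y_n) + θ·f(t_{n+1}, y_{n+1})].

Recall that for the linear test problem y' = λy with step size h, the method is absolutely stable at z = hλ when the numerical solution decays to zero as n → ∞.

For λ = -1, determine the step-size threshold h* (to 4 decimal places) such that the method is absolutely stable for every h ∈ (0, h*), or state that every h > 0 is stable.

unbounded; (−∞, 0). Any h>0 works for λ=-1.

On y'=λy, z=hλ:
  y_{n+1} = y_n + z·[1/9·y_n + 8/9·y_{n+1}] ⇒ (1 − 8/9z)y_{n+1} = (1 + 1/9z)y_n
  so R(z) = (1 + 1/9z)/(1 − 8/9z).

Solve |R(x)|<1 on ℝ⁻.
x=-1.6: |R|=0.3394
x=-2: |R|=0.2800
x=-10: |R|=0.0112
x=-100: |R|=0.1125
θ=8/9≥1/2 ⇒ |1+1/9x|<|1−8/9x| ∀x<0 ⇒ stable on all of ℝ⁻.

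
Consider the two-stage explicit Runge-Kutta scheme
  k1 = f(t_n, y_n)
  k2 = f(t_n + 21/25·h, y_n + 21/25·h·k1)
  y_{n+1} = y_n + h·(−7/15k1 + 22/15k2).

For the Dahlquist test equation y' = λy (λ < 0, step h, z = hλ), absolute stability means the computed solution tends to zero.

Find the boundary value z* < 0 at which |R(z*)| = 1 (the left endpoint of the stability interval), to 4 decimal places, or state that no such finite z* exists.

Set f=λy, z=hλ:
  k1=λy_n ⇒ h·k1=z·y_n;  k2=λ(1+21/25z)y_n ⇒ h·k2=z(1+21/25z)y_n
  y_{n+1}/y_n = 1 − 7/15z + 22/15z(1+21/25z) = 1 + z + 154/125z²
  ⇒ R(z) = 1 + z + 154/125z².

Boundary: |R(x)|=1, x<0.
x=-0.65: |R|=0.8705
R=1: x+154/125x²=0 ⇒ x=−125/154=-0.8117; min R=1−1/(4·154/125)=0.7971>−1
Confirm numerically:
  x=-0.735: |R|=0.93056 <1
  x=-0.356: |R|=0.80014 <1
  x=-0.330: |R|=0.80416 <1
  x=-1.354: |R|=1.90465 >1
  x=-0.935: |R|=1.14205 >1
  x=-0.891: |R|=1.08706 >1
Stable set (-0.8117, 0).

left endpoint -0.8117.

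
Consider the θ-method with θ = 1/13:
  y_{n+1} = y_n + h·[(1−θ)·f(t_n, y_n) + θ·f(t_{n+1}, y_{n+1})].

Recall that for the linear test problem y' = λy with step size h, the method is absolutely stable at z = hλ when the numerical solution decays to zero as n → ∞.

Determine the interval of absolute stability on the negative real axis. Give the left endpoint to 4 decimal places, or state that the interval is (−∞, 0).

Set f=λy, z=hλ:
  y_{n+1} = y_n + z·[12/13·y_n + 1/13·y_{n+1}] ⇒ (1 − 1/13z)y_{n+1} = (1 + 12/13z)y_n
  Hence R(z) = (1 + 12/13z)/(1 − 1/13z).

Need |R(x)|<1, x<0.
x=-0.74: |R|=0.2999
R=−1: 1+12/13x = −1+1/13x ⇒ -11/13x=2 ⇒ x=2/(-11/13)=-2.3636
Confirm numerically:
  x=-2.331: |R|=0.97658 <1
  x=-2.316: |R|=0.96579 <1
  x=-1.870: |R|=0.63484 <1
  x=-1.827: |R|=0.60187 <1
  x=-2.931: |R|=1.39175 >1
  x=-2.895: |R|=1.36773 >1
So |R|<1 on (-2.3636, 0).

z∈(-2.3636,0).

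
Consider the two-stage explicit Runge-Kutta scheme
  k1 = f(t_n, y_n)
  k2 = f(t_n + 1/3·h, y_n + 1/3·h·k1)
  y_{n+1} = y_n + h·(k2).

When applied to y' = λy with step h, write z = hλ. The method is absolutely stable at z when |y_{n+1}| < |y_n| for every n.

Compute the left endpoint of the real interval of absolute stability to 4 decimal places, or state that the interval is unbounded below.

left endpoint -3.0000.

With y'=λy (z=hλ):
  k1=λy_n ⇒ h·k1=z·y_n;  k2=λ(1+1/3z)y_n ⇒ h·k2=z(1+1/3z)y_n
  y_{n+1}/y_n = 1 + z(1+1/3z) = 1 + z + 1/3z²
  R(z) = 1 + z + 1/3z².

Boundary: |R(x)|=1, x<0.
x=-1.23: |R|=0.2743
R=1: x+1/3x²=0 ⇒ x=−3=-3.0000; min R=1−1/(4·1/3)=0.2500>−1
Confirm numerically:
  x=-2.011: |R|=0.33704 <1
  x=-1.913: |R|=0.30686 <1
  x=-1.443: |R|=0.25108 <1
  x=-1.231: |R|=0.27412 <1
  x=-3.477: |R|=1.55284 >1
  x=-3.201: |R|=1.21447 >1
Stable set (-3.0000, 0).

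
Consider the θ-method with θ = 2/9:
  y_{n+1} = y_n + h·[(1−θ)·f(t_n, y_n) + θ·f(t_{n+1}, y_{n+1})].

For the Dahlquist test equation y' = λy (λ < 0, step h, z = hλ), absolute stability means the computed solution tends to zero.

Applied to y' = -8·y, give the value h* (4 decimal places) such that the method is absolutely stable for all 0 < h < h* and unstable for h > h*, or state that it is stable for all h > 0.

(-3.6000,0); λ=-8 ⇒ h* = (18/5)/8 = 0.4500.

With y'=λy (z=hλ):
  y_{n+1} = y_n + z·[7/9·y_n + 2/9·y_{n+1}] ⇒ (1 − 2/9z)y_{n+1} = (1 + 7/9z)y_n
  so R(z) = (1 + 7/9z)/(1 − 2/9z).

Boundary: |R(x)|=1, x<0.
x=-1.32: |R|=0.0206
R=−1: 1+7/9x = −1+2/9x ⇒ -5/9x=2 ⇒ x=2/(-5/9)=-3.6000
Confirm numerically:
  x=-2.606: |R|=0.65030 <1
  x=-1.972: |R|=0.37114 <1
  x=-1.660: |R|=0.21266 <1
  x=-4.157: |R|=1.16085 >1
  x=-3.937: |R|=1.09986 >1
  x=-3.892: |R|=1.08699 >1
Stable set (-3.6000, 0).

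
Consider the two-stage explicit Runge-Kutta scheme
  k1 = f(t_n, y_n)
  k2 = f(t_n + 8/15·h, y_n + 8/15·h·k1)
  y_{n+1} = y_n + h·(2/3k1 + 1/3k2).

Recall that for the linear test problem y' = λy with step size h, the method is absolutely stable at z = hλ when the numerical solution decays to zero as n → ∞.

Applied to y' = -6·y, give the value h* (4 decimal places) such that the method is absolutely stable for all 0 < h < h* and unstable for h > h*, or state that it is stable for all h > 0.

Set f=λy, z=hλ:
  k1=λy_n ⇒ h·k1=z·y_n;  k2=λ(1+8/15z)y_n ⇒ h·k2=z(1+8/15z)y_n
  y_{n+1}/y_n = 1 + 2/3z + 1/3z(1+8/15z) = 1 + z + 8/45z²
  so R(z) = 1 + z + 8/45z².

Need |R(x)|<1, x<0.
x=-1.62: |R|=0.1534
R=1: x+8/45x²=0 ⇒ x=−45/8=-5.6250; min R=1−1/(4·8/45)=-0.4062>−1
Confirm numerically:
  x=-5.510: |R|=0.88735 <1
  x=-5.306: |R|=0.69909 <1
  x=-4.719: |R|=0.23993 <1
  x=-3.321: |R|=0.36028 <1
  x=-6.225: |R|=1.66400 >1
  x=-6.158: |R|=1.58350 >1
  x=-6.115: |R|=1.53268 >1
So |R|<1 on (-5.6250, 0).

(-5.6250,0); λ=-6 ⇒ h* = (45/8)/6 = 0.9375.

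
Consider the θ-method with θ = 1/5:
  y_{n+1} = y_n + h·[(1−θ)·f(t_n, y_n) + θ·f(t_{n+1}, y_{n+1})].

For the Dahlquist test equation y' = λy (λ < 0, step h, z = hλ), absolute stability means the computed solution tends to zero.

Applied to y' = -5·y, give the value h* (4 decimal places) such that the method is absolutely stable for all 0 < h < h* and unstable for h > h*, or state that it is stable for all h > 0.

(-3.3333,0); λ=-5 ⇒ h* = (10/3)/5 = 0.6667.

Set f=λy, z=hλ:
  y_{n+1} = y_n + z·[4/5·y_n + 1/5·y_{n+1}] ⇒ (1 − 1/5z)y_{n+1} = (1 + 4/5z)y_n
  R(z) = (1 + 4/5z)/(1 − 1/5z).

Find x<0 with |R(x)|<1.
x=-1.67: |R|=0.2519
R=−1: 1+4/5x = −1+1/5x ⇒ -3/5x=2 ⇒ x=2/(-3/5)=-3.3333
Confirm numerically:
  x=-3.148: |R|=0.93176 <1
  x=-2.316: |R|=0.58283 <1
  x=-2.223: |R|=0.53883 <1
  x=-1.622: |R|=0.22471 <1
  x=-3.822: |R|=1.16618 >1
  x=-3.722: |R|=1.13368 >1
  x=-3.613: |R|=1.09741 >1
Interval (-3.3333, 0).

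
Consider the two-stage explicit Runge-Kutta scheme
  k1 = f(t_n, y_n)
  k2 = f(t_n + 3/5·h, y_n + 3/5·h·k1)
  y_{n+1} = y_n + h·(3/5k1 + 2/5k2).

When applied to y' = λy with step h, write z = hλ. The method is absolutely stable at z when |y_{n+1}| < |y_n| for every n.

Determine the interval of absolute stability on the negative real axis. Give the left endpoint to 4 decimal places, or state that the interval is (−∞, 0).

Test eqn y'=λy, z=hλ:
  k1=λy_n ⇒ h·k1=z·y_n;  k2=λ(1+3/5z)y_n ⇒ h·k2=z(1+3/5z)y_n
  y_{n+1}/y_n = 1 + 3/5z + 2/5z(1+3/5z) = 1 + z + 6/25z²
  Hence R(z) = 1 + z + 6/25z².

Boundary: |R(x)|=1, x<0.
x=-0.94: |R|=0.2721
R=1: x+6/25x²=0 ⇒ x=−25/6=-4.1667; min R=1−1/(4·6/25)=-0.0417>−1
Confirm numerically:
  x=-3.423: |R|=0.38906 <1
  x=-3.298: |R|=0.31243 <1
  x=-1.782: |R|=0.01987 <1
  x=-4.601: |R|=1.47961 >1
  x=-4.572: |R|=1.44476 >1
Stable set (-4.1667, 0).

(-4.1667, 0).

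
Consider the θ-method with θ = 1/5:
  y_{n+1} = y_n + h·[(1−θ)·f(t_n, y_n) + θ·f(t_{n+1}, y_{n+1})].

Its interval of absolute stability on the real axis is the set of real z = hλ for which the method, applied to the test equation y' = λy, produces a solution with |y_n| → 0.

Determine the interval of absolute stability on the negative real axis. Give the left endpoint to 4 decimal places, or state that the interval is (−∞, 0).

z∈(-3.3333,0).

On y'=λy, z=hλ:
  y_{n+1} = y_n + z·[4/5·y_n + 1/5·y_{n+1}] ⇒ (1 − 1/5z)y_{n+1} = (1 + 4/5z)y_n
  so R(z) = (1 + 4/5z)/(1 − 1/5z).

Solve |R(x)|<1 on ℝ⁻.
x=-1.2: |R|=0.0323
R=−1: 1+4/5x = −1+1/5x ⇒ -3/5x=2 ⇒ x=2/(-3/5)=-3.3333
Confirm numerically:
  x=-2.851: |R|=0.81569 <1
  x=-2.150: |R|=0.50350 <1
  x=-2.109: |R|=0.48333 <1
  x=-3.927: |R|=1.19951 >1
  x=-3.887: |R|=1.18690 >1
Interval (-3.3333, 0).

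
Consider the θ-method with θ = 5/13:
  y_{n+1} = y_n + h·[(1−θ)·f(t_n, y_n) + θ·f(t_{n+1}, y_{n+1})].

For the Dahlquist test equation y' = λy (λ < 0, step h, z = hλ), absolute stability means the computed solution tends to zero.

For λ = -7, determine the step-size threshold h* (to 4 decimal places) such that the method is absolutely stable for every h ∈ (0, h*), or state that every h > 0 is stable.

(-8.6667,0); λ=-7 ⇒ h* = (26/3)/7 = 1.2381.

Set f=λy, z=hλ:
  y_{n+1} = y_n + z·[8/13·y_n + 5/13·y_{n+1}] ⇒ (1 − 5/13z)y_{n+1} = (1 + 8/13z)y_n
  ⇒ R(z) = (1 + 8/13z)/(1 − 5/13z).

Solve |R(x)|<1 on ℝ⁻.
x=-0.93: |R|=0.3150
R=−1: 1+8/13x = −1+5/13x ⇒ -3/13x=2 ⇒ x=2/(-3/13)=-8.6667
Confirm numerically:
  x=-8.058: |R|=0.96573 <1
  x=-7.090: |R|=0.90237 <1
  x=-5.521: |R|=0.76759 <1
  x=-9.265: |R|=1.03026 >1
  x=-9.180: |R|=1.02615 >1
  x=-9.078: |R|=1.02113 >1
Stable set (-8.6667, 0).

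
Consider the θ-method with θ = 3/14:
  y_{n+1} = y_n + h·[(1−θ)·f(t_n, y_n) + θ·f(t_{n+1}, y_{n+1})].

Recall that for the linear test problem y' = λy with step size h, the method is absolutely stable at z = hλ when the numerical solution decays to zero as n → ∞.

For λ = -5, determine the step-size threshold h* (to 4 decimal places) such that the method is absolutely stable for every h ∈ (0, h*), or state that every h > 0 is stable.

(-3.5000,0); λ=-5 ⇒ h* = (7/2)/5 = 0.7000.

With y'=λy (z=hλ):
  y_{n+1} = y_n + z·[11/14·y_n + 3/14·y_{n+1}] ⇒ (1 − 3/14z)y_{n+1} = (1 + 11/14z)y_n
  Hence R(z) = (1 + 11/14z)/(1 − 3/14z).

Solve |R(x)|<1 on ℝ⁻.
x=-0.65: |R|=0.4295
R=−1: 1+11/14x = −1+3/14x ⇒ -4/7x=2 ⇒ x=2/(-4/7)=-3.5000
Confirm numerically:
  x=-3.362: |R|=0.95416 <1
  x=-2.992: |R|=0.82312 <1
  x=-1.492: |R|=0.13055 <1
  x=-3.694: |R|=1.06188 >1
  x=-3.560: |R|=1.01945 >1
Interval (-3.5000, 0).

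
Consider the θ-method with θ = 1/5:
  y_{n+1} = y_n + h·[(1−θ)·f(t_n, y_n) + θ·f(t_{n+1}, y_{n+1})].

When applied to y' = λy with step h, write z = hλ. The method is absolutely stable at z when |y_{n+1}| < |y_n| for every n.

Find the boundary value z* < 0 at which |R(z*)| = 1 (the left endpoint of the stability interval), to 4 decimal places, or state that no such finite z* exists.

Set f=λy, z=hλ:
  y_{n+1} = y_n + z·[4/5·y_n + 1/5·y_{n+1}] ⇒ (1 − 1/5z)y_{n+1} = (1 + 4/5z)y_n
  so R(z) = (1 + 4/5z)/(1 − 1/5z).

Boundary: |R(x)|=1, x<0.
x=-1.72: |R|=0.2798
R=−1: 1+4/5x = −1+1/5x ⇒ -3/5x=2 ⇒ x=2/(-3/5)=-3.3333
Confirm numerically:
  x=-3.311: |R|=0.99194 <1
  x=-2.830: |R|=0.80715 <1
  x=-2.426: |R|=0.63345 <1
  x=-1.640: |R|=0.23494 <1
  x=-3.645: |R|=1.10816 >1
  x=-3.611: |R|=1.09674 >1
  x=-3.416: |R|=1.02947 >1
Stable set (-3.3333, 0).

left endpoint -3.3333.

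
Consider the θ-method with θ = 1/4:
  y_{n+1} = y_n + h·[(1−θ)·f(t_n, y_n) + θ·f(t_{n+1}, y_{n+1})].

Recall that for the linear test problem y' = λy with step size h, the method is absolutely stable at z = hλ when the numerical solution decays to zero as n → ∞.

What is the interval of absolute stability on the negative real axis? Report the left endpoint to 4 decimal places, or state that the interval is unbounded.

On y'=λy, z=hλ:
  y_{n+1} = y_n + z·[3/4·y_n + 1/4·y_{n+1}] ⇒ (1 − 1/4z)y_{n+1} = (1 + 3/4z)y_n
  ⇒ R(z) = (1 + 3/4z)/(1 − 1/4z).

Solve |R(x)|<1 on ℝ⁻.
x=-0.85: |R|=0.2990
R=−1: 1+3/4x = −1+1/4x ⇒ -1/2x=2 ⇒ x=2/(-1/2)=-4.0000
Confirm numerically:
  x=-3.048: |R|=0.72985 <1
  x=-2.377: |R|=0.49098 <1
  x=-2.332: |R|=0.47315 <1
  x=-1.875: |R|=0.27660 <1
  x=-4.588: |R|=1.13694 >1
  x=-4.374: |R|=1.08932 >1
  x=-4.055: |R|=1.01366 >1
So |R|<1 on (-4.0000, 0).

(-4.0000, 0).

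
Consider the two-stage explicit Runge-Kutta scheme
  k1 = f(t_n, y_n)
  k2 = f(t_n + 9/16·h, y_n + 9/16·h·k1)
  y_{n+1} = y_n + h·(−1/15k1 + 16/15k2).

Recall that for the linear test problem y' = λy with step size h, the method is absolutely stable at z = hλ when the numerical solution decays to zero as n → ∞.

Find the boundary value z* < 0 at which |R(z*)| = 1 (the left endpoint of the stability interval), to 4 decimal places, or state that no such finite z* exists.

On y'=λy, z=hλ:
  k1=λy_n ⇒ h·k1=z·y_n;  k2=λ(1+9/16z)y_n ⇒ h·k2=z(1+9/16z)y_n
  y_{n+1}/y_n = 1 − 1/15z + 16/15z(1+9/16z) = 1 + z + 3/5z²
  R(z) = 1 + z + 3/5z².

Boundary: |R(x)|=1, x<0.
x=-0.87: |R|=0.5841
R=1: x+3/5x²=0 ⇒ x=−5/3=-1.6667; min R=1−1/(4·3/5)=0.5833>−1
Confirm numerically:
  x=-1.122: |R|=0.63333 <1
  x=-0.911: |R|=0.58695 <1
  x=-0.894: |R|=0.58554 <1
  x=-2.211: |R|=1.72211 >1
  x=-1.893: |R|=1.25707 >1
So |R|<1 on (-1.6667, 0).

z* = -1.6667.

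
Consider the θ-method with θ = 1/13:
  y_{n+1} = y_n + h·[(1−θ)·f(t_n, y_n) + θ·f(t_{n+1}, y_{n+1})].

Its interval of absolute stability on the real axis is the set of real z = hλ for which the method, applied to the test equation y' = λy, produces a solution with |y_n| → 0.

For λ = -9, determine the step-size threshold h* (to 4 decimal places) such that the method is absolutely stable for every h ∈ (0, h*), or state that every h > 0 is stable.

On y'=λy, z=hλ:
  y_{n+1} = y_n + z·[12/13·y_n + 1/13·y_{n+1}] ⇒ (1 − 1/13z)y_{n+1} = (1 + 12/13z)y_n
  so R(z) = (1 + 12/13z)/(1 − 1/13z).

Find x<0 with |R(x)|<1.
x=-1.36: |R|=0.2312
R=−1: 1+12/13x = −1+1/13x ⇒ -11/13x=2 ⇒ x=2/(-11/13)=-2.3636
Confirm numerically:
  x=-2.131: |R|=0.83088 <1
  x=-2.126: |R|=0.82718 <1
  x=-2.050: |R|=0.77076 <1
  x=-1.563: |R|=0.39525 <1
  x=-2.531: |R|=1.11854 >1
  x=-2.484: |R|=1.08551 >1
So |R|<1 on (-2.3636, 0).

(-2.3636,0); λ=-9 ⇒ h* = (26/11)/9 = 0.2626.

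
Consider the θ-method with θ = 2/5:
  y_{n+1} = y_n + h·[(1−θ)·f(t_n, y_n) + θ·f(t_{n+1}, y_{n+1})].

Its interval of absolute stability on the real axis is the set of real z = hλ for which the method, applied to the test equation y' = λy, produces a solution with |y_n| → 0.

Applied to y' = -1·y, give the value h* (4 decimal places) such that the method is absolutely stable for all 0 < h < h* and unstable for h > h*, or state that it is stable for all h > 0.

On y'=λy, z=hλ:
  y_{n+1} = y_n + z·[3/5·y_n + 2/5·y_{n+1}] ⇒ (1 − 2/5z)y_{n+1} = (1 + 3/5z)y_n
  Hence R(z) = (1 + 3/5z)/(1 − 2/5z).

Find x<0 with |R(x)|<1.
x=-1.5: |R|=0.0625
R=−1: 1+3/5x = −1+2/5x ⇒ -1/5x=2 ⇒ x=2/(-1/5)=-10.0000
Confirm numerically:
  x=-9.586: |R|=0.98287 <1
  x=-7.725: |R|=0.88875 <1
  x=-7.299: |R|=0.86218 <1
  x=-4.357: |R|=0.58852 <1
  x=-10.552: |R|=1.02115 >1
  x=-10.400: |R|=1.01550 >1
So |R|<1 on (-10.0000, 0).

(-10.0000,0); λ=-1 ⇒ h* = (10)/1 = 10.0000.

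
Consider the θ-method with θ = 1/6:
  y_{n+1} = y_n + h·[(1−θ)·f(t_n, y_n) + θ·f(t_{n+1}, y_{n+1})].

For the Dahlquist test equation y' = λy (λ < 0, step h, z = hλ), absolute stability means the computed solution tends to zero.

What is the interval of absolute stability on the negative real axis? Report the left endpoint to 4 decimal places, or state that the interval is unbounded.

(-3.0000, 0).

On y'=λy, z=hλ:
  y_{n+1} = y_n + z·[5/6·y_n + 1/6·y_{n+1}] ⇒ (1 − 1/6z)y_{n+1} = (1 + 5/6z)y_n
  R(z) = (1 + 5/6z)/(1 − 1/6z).

Need |R(x)|<1, x<0.
x=-1.8: |R|=0.3846
R=−1: 1+5/6x = −1+1/6x ⇒ -2/3x=2 ⇒ x=2/(-2/3)=-3.0000
Confirm numerically:
  x=-2.196: |R|=0.60761 <1
  x=-1.522: |R|=0.21404 <1
  x=-1.404: |R|=0.13776 <1
  x=-1.305: |R|=0.07187 <1
  x=-3.557: |R|=1.23313 >1
  x=-3.376: |R|=1.16041 >1
Stable set (-3.0000, 0).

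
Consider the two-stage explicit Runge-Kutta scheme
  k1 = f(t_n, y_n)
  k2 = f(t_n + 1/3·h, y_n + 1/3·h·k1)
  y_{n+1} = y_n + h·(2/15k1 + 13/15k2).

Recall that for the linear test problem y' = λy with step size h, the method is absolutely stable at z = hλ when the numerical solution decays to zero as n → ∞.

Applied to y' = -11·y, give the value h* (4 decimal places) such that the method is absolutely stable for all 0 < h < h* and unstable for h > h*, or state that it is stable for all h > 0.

(-3.4615,0); λ=-11 ⇒ h* = (45/13)/11 = 0.3147.

Set f=λy, z=hλ:
  k1=λy_n ⇒ h·k1=z·y_n;  k2=λ(1+1/3z)y_n ⇒ h·k2=z(1+1/3z)y_n
  y_{n+1}/y_n = 1 + 2/15z + 13/15z(1+1/3z) = 1 + z + 13/45z²
  R(z) = 1 + z + 13/45z².

Need |R(x)|<1, x<0.
x=-0.41: |R|=0.6386
R=1: x+13/45x²=0 ⇒ x=−45/13=-3.4615; min R=1−1/(4·13/45)=0.1346>−1
Confirm numerically:
  x=-2.540: |R|=0.32380 <1
  x=-1.960: |R|=0.14980 <1
  x=-1.645: |R|=0.13674 <1
  x=-3.652: |R|=1.20094 >1
  x=-3.539: |R|=1.07919 >1
Stable set (-3.4615, 0).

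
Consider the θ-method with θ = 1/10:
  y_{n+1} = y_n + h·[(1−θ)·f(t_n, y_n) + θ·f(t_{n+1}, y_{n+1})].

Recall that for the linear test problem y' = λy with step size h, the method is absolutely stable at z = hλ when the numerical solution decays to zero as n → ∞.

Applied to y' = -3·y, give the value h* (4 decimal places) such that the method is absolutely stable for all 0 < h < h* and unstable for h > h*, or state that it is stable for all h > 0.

With y'=λy (z=hλ):
  y_{n+1} = y_n + z·[9/10·y_n + 1/10·y_{n+1}] ⇒ (1 − 1/10z)y_{n+1} = (1 + 9/10z)y_n
  so R(z) = (1 + 9/10z)/(1 − 1/10z).

Need |R(x)|<1, x<0.
x=-0.49: |R|=0.5329
R=−1: 1+9/10x = −1+1/10x ⇒ -4/5x=2 ⇒ x=2/(-4/5)=-2.5000
Confirm numerically:
  x=-2.338: |R|=0.89496 <1
  x=-2.293: |R|=0.86529 <1
  x=-2.283: |R|=0.85867 <1
  x=-3.036: |R|=1.32894 >1
  x=-2.981: |R|=1.29643 >1
  x=-2.637: |R|=1.08673 >1
Interval (-2.5000, 0).

(-2.5000,0); λ=-3 ⇒ h* = (5/2)/3 = 0.8333.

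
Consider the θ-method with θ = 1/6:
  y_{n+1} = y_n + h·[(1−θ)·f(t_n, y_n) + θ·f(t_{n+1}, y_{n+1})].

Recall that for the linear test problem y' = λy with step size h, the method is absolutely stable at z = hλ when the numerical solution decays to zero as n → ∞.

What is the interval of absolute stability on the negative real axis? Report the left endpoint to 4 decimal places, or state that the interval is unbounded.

z∈(-3.0000,0).

Set f=λy, z=hλ:
  y_{n+1} = y_n + z·[5/6·y_n + 1/6·y_{n+1}] ⇒ (1 − 1/6z)y_{n+1} = (1 + 5/6z)y_n
  R(z) = (1 + 5/6z)/(1 − 1/6z).

Boundary: |R(x)|=1, x<0.
x=-1.16: |R|=0.0279
R=−1: 1+5/6x = −1+1/6x ⇒ -2/3x=2 ⇒ x=2/(-2/3)=-3.0000
Confirm numerically:
  x=-2.702: |R|=0.86302 <1
  x=-2.595: |R|=0.81152 <1
  x=-2.314: |R|=0.66995 <1
  x=-3.475: |R|=1.20053 >1
  x=-3.423: |R|=1.17956 >1
  x=-3.108: |R|=1.04743 >1
Interval (-3.0000, 0).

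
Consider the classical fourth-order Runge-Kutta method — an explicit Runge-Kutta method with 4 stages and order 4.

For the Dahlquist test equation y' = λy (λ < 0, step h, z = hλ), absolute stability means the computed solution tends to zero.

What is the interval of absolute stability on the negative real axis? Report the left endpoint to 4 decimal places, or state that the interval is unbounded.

On y'=λy, z=hλ:
  order 4, 4-stage ⇒ R(z)=1+z+z^2/2+z^3/6+z^4/24
  (e.g. R(-0.68)=0.50770, |R|=0.50770)

Need |R(x)|<1, x<0.
x=-0.68: |R|=0.5077
|R(-2.71)|=0.8923 |R(-2.46)|=0.6106 |R(-1.22)|=0.3139
Bisect:
  x_lo=-3.2545 |R|=1.9706  x_hi=-0.3836 |R|=0.6815
  mid=-1.81903 |R|=0.28844 →hi
  mid=-2.53676 |R|=0.68554 →hi
  mid=-2.89563 |R|=1.17950 →lo
  mid=-2.71620 |R|=0.90072 →hi
  mid=-2.80591 |R|=1.03153 →lo
  mid=-2.76105 |R|=0.96407 →hi
  mid=-2.78348 |R|=0.99727 →hi
  ...
  [-2.78541,-2.78524] ⇒ x*=-2.7853
So |R|<1 on (-2.7853, 0).

(-2.7853, 0).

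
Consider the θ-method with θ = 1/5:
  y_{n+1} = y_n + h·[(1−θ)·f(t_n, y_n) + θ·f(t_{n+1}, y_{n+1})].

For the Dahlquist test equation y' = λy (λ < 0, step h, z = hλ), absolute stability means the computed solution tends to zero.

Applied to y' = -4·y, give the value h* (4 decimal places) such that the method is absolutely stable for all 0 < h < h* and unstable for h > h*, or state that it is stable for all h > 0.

On y'=λy, z=hλ:
  y_{n+1} = y_n + z·[4/5·y_n + 1/5·y_{n+1}] ⇒ (1 − 1/5z)y_{n+1} = (1 + 4/5z)y_n
  so R(z) = (1 + 4/5z)/(1 − 1/5z).

Solve |R(x)|<1 on ℝ⁻.
x=-0.94: |R|=0.2088
R=−1: 1+4/5x = −1+1/5x ⇒ -3/5x=2 ⇒ x=2/(-3/5)=-3.3333
Confirm numerically:
  x=-2.358: |R|=0.60234 <1
  x=-2.335: |R|=0.59168 <1
  x=-2.314: |R|=0.58190 <1
  x=-1.636: |R|=0.23267 <1
  x=-3.762: |R|=1.14677 >1
  x=-3.560: |R|=1.07944 >1
  x=-3.556: |R|=1.07807 >1
Interval (-3.3333, 0).

(-3.3333,0); λ=-4 ⇒ h* = (10/3)/4 = 0.8333.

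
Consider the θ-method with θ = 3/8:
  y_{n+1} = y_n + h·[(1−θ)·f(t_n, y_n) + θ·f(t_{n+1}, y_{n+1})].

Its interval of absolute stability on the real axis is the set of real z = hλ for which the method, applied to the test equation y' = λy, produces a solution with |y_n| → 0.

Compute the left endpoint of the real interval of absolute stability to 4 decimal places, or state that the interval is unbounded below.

left endpoint -8.0000.

With y'=λy (z=hλ):
  y_{n+1} = y_n + z·[5/8·y_n + 3/8·y_{n+1}] ⇒ (1 − 3/8z)y_{n+1} = (1 + 5/8z)y_n
  Hence R(z) = (1 + 5/8z)/(1 − 3/8z).

Need |R(x)|<1, x<0.
x=-1.19: |R|=0.1772
R=−1: 1+5/8x = −1+3/8x ⇒ -1/4x=2 ⇒ x=2/(-1/4)=-8.0000
Confirm numerically:
  x=-7.772: |R|=0.98544 <1
  x=-6.648: |R|=0.90324 <1
  x=-4.636: |R|=0.69290 <1
  x=-8.479: |R|=1.02865 >1
  x=-8.462: |R|=1.02768 >1
  x=-8.309: |R|=1.01877 >1
So |R|<1 on (-8.0000, 0).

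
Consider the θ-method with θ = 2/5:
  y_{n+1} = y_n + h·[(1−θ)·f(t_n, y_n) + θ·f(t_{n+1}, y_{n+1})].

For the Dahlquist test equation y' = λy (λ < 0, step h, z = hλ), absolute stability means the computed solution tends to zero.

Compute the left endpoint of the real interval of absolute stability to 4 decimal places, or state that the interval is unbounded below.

left endpoint -10.0000.

Set f=λy, z=hλ:
  y_{n+1} = y_n + z·[3/5·y_n + 2/5·y_{n+1}] ⇒ (1 − 2/5z)y_{n+1} = (1 + 3/5z)y_n
  R(z) = (1 + 3/5z)/(1 − 2/5z).

Boundary: |R(x)|=1, x<0.
x=-1.53: |R|=0.0509
R=−1: 1+3/5x = −1+2/5x ⇒ -1/5x=2 ⇒ x=2/(-1/5)=-10.0000
Confirm numerically:
  x=-7.072: |R|=0.84705 <1
  x=-5.428: |R|=0.71165 <1
  x=-4.903: |R|=0.65575 <1
  x=-4.404: |R|=0.59473 <1
  x=-10.488: |R|=1.01879 >1
  x=-10.195: |R|=1.00768 >1
So |R|<1 on (-10.0000, 0).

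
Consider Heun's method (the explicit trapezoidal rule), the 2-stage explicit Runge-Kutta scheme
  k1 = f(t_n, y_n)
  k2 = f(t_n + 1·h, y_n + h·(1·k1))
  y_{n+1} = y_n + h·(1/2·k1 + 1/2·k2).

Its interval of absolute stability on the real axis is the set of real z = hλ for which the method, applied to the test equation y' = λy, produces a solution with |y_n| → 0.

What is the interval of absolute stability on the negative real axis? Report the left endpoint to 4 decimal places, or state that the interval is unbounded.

z∈(-2.0000,0).

Set f=λy, z=hλ:
  order 2, 2-stage ⇒ R(z)=1+z+z^2/2
  (e.g. R(-0.33)=0.72445, |R|=0.72445)

Solve |R(x)|<1 on ℝ⁻.
x=-0.33: |R|=0.7245
|R(-1.55)|=0.6513 |R(-1.33)|=0.5544 |R(-1.05)|=0.5012
Bisect:
  x_lo=-2.7619 |R|=2.0521  x_hi=-0.0754 |R|=0.9275
  mid=-1.41862 |R|=0.58762 →hi
  mid=-2.09023 |R|=1.09431 →lo
  mid=-1.75443 |R|=0.78458 →hi
  mid=-1.92233 |R|=0.92535 →hi
  mid=-2.00628 |R|=1.00630 →lo
  mid=-1.96431 |R|=0.96494 →hi
  mid=-1.98529 |R|=0.98540 →hi
  mid=-1.99579 |R|=0.99580 →hi
  mid=-2.00104 |R|=1.00104 →lo
  ...
  [-2.00005,-1.99989] ⇒ x*=-2.0000
Interval (-2.0000, 0).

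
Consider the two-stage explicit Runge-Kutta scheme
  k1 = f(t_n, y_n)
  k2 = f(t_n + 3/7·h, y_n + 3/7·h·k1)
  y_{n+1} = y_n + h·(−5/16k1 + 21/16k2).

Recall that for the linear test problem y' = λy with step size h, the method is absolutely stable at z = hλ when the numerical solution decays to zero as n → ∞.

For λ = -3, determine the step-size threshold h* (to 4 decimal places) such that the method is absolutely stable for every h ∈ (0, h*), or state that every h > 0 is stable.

With y'=λy (z=hλ):
  k1=λy_n ⇒ h·k1=z·y_n;  k2=λ(1+3/7z)y_n ⇒ h·k2=z(1+3/7z)y_n
  y_{n+1}/y_n = 1 − 5/16z + 21/16z(1+3/7z) = 1 + z + 9/16z²
  ⇒ R(z) = 1 + z + 9/16z².

Find x<0 with |R(x)|<1.
x=-1.76: |R|=0.9824
R=1: x+9/16x²=0 ⇒ x=−16/9=-1.7778; min R=1−1/(4·9/16)=0.5556>−1
Confirm numerically:
  x=-1.554: |R|=0.80439 <1
  x=-1.458: |R|=0.73774 <1
  x=-1.368: |R|=0.68468 <1
  x=-1.019: |R|=0.56508 <1
  x=-2.332: |R|=1.72700 >1
  x=-2.234: |R|=1.57330 >1
Stable set (-1.7778, 0).

(-1.7778,0); λ=-3 ⇒ h* = (16/9)/3 = 0.5926.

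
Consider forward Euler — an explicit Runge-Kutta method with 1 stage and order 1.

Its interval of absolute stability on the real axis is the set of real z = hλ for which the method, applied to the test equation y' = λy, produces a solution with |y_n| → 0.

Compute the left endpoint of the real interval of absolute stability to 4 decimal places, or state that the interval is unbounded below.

z* = -2.0000.

Test eqn y'=λy, z=hλ:
  order 1, 1-stage ⇒ R(z)=1+z
  (e.g. R(-1.34)=-0.34000, |R|=0.34000)

Solve |R(x)|<1 on ℝ⁻.
x=-1.34: |R|=0.3400
|R(-1.83)|=0.8300 |R(-1.16)|=0.1600 |R(-0.89)|=0.1100
Bisect:
  x_lo=-2.8604 |R|=1.8604  x_hi=-0.0682 |R|=0.9318
  mid=-1.46429 |R|=0.46429 →hi
  mid=-2.16233 |R|=1.16233 →lo
  mid=-1.81331 |R|=0.81331 →hi
  mid=-1.98782 |R|=0.98782 →hi
  mid=-2.07508 |R|=1.07508 →lo
  mid=-2.03145 |R|=1.03145 →lo
  mid=-2.00963 |R|=1.00963 →lo
  mid=-1.99873 |R|=0.99873 →hi
  ...
  [-2.00009,-1.99992] ⇒ x*=-2.0000
Stable set (-2.0000, 0).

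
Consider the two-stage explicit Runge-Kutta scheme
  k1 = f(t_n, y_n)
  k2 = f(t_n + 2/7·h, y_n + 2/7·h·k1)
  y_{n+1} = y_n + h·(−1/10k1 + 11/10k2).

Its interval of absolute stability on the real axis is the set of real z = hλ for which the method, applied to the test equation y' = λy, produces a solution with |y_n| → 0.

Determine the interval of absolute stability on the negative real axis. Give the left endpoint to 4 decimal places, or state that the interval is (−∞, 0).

Test eqn y'=λy, z=hλ:
  k1=λy_n ⇒ h·k1=z·y_n;  k2=λ(1+2/7z)y_n ⇒ h·k2=z(1+2/7z)y_n
  y_{n+1}/y_n = 1 − 1/10z + 11/10z(1+2/7z) = 1 + z + 11/35z²
  so R(z) = 1 + z + 11/35z².

Need |R(x)|<1, x<0.
x=-1.27: |R|=0.2369
R=1: x+11/35x²=0 ⇒ x=−35/11=-3.1818; min R=1−1/(4·11/35)=0.2045>−1
Confirm numerically:
  x=-2.375: |R|=0.39777 <1
  x=-1.952: |R|=0.24552 <1
  x=-1.485: |R|=0.20807 <1
  x=-3.673: |R|=1.56701 >1
  x=-3.650: |R|=1.53707 >1
  x=-3.638: |R|=1.52159 >1
Interval (-3.1818, 0).

(-3.1818, 0).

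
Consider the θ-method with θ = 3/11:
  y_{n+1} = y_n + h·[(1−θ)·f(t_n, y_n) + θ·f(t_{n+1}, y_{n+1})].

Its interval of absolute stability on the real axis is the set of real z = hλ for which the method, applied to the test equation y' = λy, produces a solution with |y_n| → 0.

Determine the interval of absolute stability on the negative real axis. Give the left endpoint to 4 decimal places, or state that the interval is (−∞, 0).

Test eqn y'=λy, z=hλ:
  y_{n+1} = y_n + z·[8/11·y_n + 3/11·y_{n+1}] ⇒ (1 − 3/11z)y_{n+1} = (1 + 8/11z)y_n
  R(z) = (1 + 8/11z)/(1 − 3/11z).

Boundary: |R(x)|=1, x<0.
x=-0.41: |R|=0.6312
R=−1: 1+8/11x = −1+3/11x ⇒ -5/11x=2 ⇒ x=2/(-5/11)=-4.4000
Confirm numerically:
  x=-4.171: |R|=0.95130 <1
  x=-3.671: |R|=0.83442 <1
  x=-3.369: |R|=0.75577 <1
  x=-3.242: |R|=0.72064 <1
  x=-4.439: |R|=1.00802 >1
  x=-4.427: |R|=1.00556 >1
Interval (-4.4000, 0).

z∈(-4.4000,0).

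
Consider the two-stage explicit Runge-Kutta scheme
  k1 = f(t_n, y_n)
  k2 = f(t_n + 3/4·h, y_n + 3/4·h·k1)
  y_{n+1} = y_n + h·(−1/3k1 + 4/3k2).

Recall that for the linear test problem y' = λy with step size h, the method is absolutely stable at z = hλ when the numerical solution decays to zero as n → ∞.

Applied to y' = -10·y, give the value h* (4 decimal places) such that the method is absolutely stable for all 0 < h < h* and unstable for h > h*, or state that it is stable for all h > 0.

(-1.0000,0); λ=-10 ⇒ h* = (1)/10 = 0.1000.

Set f=λy, z=hλ:
  k1=λy_n ⇒ h·k1=z·y_n;  k2=λ(1+3/4z)y_n ⇒ h·k2=z(1+3/4z)y_n
  y_{n+1}/y_n = 1 − 1/3z + 4/3z(1+3/4z) = 1 + z + z²
  ⇒ R(z) = 1 + z + z².

Find x<0 with |R(x)|<1.
x=-1.61: |R|=1.9821
R=1: x+1x²=0 ⇒ x=−1=-1.0000; min R=1−1/(4·1)=0.7500>−1
Confirm numerically:
  x=-0.942: |R|=0.94536 <1
  x=-0.814: |R|=0.84860 <1
  x=-0.589: |R|=0.75792 <1
  x=-0.426: |R|=0.75548 <1
  x=-1.230: |R|=1.28290 >1
  x=-1.095: |R|=1.10403 >1
So |R|<1 on (-1.0000, 0).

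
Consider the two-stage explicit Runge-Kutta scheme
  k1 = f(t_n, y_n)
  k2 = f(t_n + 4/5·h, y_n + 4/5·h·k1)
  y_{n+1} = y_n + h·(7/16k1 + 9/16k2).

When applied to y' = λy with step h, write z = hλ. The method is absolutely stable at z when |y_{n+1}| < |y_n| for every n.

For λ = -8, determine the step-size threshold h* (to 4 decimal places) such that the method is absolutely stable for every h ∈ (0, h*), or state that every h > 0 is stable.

Test eqn y'=λy, z=hλ:
  k1=λy_n ⇒ h·k1=z·y_n;  k2=λ(1+4/5z)y_n ⇒ h·k2=z(1+4/5z)y_n
  y_{n+1}/y_n = 1 + 7/16z + 9/16z(1+4/5z) = 1 + z + 9/20z²
  ⇒ R(z) = 1 + z + 9/20z².

Solve |R(x)|<1 on ℝ⁻.
x=-1.43: |R|=0.4902
R=1: x+9/20x²=0 ⇒ x=−20/9=-2.2222; min R=1−1/(4·9/20)=0.4444>−1
Confirm numerically:
  x=-2.021: |R|=0.81700 <1
  x=-1.637: |R|=0.56890 <1
  x=-1.361: |R|=0.47254 <1
  x=-2.318: |R|=1.09991 >1
  x=-2.280: |R|=1.05928 >1
Interval (-2.2222, 0).

(-2.2222,0); λ=-8 ⇒ h* = (20/9)/8 = 0.2778.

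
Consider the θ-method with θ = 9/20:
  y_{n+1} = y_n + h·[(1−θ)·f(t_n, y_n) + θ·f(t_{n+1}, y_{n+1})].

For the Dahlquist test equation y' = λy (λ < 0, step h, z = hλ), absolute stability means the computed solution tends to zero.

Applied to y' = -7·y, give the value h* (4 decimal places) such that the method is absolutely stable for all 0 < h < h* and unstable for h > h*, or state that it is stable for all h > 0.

(-20.0000,0); λ=-7 ⇒ h* = (20)/7 = 2.8571.

Test eqn y'=λy, z=hλ:
  y_{n+1} = y_n + z·[11/20·y_n + 9/20·y_{n+1}] ⇒ (1 − 9/20z)y_{n+1} = (1 + 11/20z)y_n
  R(z) = (1 + 11/20z)/(1 − 9/20z).

Find x<0 with |R(x)|<1.
x=-0.95: |R|=0.3345
R=−1: 1+11/20x = −1+9/20x ⇒ -1/10x=2 ⇒ x=2/(-1/10)=-20.0000
Confirm numerically:
  x=-19.925: |R|=0.99925 <1
  x=-19.401: |R|=0.99384 <1
  x=-17.717: |R|=0.97456 <1
  x=-16.038: |R|=0.95178 <1
  x=-20.576: |R|=1.00561 >1
  x=-20.395: |R|=1.00388 >1
  x=-20.334: |R|=1.00329 >1
Interval (-20.0000, 0).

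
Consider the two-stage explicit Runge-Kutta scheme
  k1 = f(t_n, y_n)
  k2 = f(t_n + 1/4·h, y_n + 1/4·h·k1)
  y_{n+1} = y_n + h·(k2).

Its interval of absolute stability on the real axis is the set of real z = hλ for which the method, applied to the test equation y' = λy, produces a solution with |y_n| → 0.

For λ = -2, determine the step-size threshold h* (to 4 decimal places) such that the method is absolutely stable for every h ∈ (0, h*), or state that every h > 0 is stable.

Set f=λy, z=hλ:
  k1=λy_n ⇒ h·k1=z·y_n;  k2=λ(1+1/4z)y_n ⇒ h·k2=z(1+1/4z)y_n
  y_{n+1}/y_n = 1 + z(1+1/4z) = 1 + z + 1/4z²
  ⇒ R(z) = 1 + z + 1/4z².

Boundary: |R(x)|=1, x<0.
x=-1.2: |R|=0.1600
R=1: x+1/4x²=0 ⇒ x=−4=-4.0000; min R=1−1/(4·1/4)=0.0000>−1
Confirm numerically:
  x=-3.752: |R|=0.76738 <1
  x=-2.782: |R|=0.15288 <1
  x=-1.793: |R|=0.01071 <1
  x=-4.296: |R|=1.31790 >1
  x=-4.294: |R|=1.31561 >1
Interval (-4.0000, 0).

(-4.0000,0); λ=-2 ⇒ h* = (4)/2 = 2.0000.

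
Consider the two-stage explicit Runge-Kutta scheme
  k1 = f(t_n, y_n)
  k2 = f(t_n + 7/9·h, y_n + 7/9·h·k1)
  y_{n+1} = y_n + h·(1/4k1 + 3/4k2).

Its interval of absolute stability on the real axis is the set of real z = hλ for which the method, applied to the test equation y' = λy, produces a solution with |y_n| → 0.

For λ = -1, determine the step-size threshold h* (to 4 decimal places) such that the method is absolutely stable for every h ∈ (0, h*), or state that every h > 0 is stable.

(-1.7143,0); λ=-1 ⇒ h* = (12/7)/1 = 1.7143.

Set f=λy, z=hλ:
  k1=λy_n ⇒ h·k1=z·y_n;  k2=λ(1+7/9z)y_n ⇒ h·k2=z(1+7/9z)y_n
  y_{n+1}/y_n = 1 + 1/4z + 3/4z(1+7/9z) = 1 + z + 7/12z²
  Hence R(z) = 1 + z + 7/12z².

Boundary: |R(x)|=1, x<0.
x=-0.63: |R|=0.6015
R=1: x+7/12x²=0 ⇒ x=−12/7=-1.7143; min R=1−1/(4·7/12)=0.5714>−1
Confirm numerically:
  x=-1.367: |R|=0.72307 <1
  x=-1.123: |R|=0.61266 <1
  x=-1.016: |R|=0.58615 <1
  x=-1.957: |R|=1.27708 >1
  x=-1.851: |R|=1.14762 >1
  x=-1.741: |R|=1.02713 >1
Interval (-1.7143, 0).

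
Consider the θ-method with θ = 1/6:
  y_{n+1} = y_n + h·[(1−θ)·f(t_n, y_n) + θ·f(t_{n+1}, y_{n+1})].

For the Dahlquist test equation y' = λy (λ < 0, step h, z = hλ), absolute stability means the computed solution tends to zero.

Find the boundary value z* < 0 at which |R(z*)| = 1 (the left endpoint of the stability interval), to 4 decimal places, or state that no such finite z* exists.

On y'=λy, z=hλ:
  y_{n+1} = y_n + z·[5/6·y_n + 1/6·y_{n+1}] ⇒ (1 − 1/6z)y_{n+1} = (1 + 5/6z)y_n
  ⇒ R(z) = (1 + 5/6z)/(1 − 1/6z).

Solve |R(x)|<1 on ℝ⁻.
x=-0.96: |R|=0.1724
R=−1: 1+5/6x = −1+1/6x ⇒ -2/3x=2 ⇒ x=2/(-2/3)=-3.0000
Confirm numerically:
  x=-2.897: |R|=0.95369 <1
  x=-2.626: |R|=0.82657 <1
  x=-2.493: |R|=0.76122 <1
  x=-3.501: |R|=1.21093 >1
  x=-3.175: |R|=1.07629 >1
Interval (-3.0000, 0).

left endpoint -3.0000.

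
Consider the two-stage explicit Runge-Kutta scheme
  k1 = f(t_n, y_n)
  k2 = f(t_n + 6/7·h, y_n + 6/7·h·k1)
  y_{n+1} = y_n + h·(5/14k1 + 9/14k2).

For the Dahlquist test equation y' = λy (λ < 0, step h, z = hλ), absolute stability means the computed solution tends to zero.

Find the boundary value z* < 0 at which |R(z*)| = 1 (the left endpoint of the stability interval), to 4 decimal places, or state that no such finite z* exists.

On y'=λy, z=hλ:
  k1=λy_n ⇒ h·k1=z·y_n;  k2=λ(1+6/7z)y_n ⇒ h·k2=z(1+6/7z)y_n
  y_{n+1}/y_n = 1 + 5/14z + 9/14z(1+6/7z) = 1 + z + 27/49z²
  Hence R(z) = 1 + z + 27/49z².

Boundary: |R(x)|=1, x<0.
x=-1.5: |R|=0.7398
R=1: x+27/49x²=0 ⇒ x=−49/27=-1.8148; min R=1−1/(4·27/49)=0.5463>−1
Confirm numerically:
  x=-1.524: |R|=0.75579 <1
  x=-1.405: |R|=0.68273 <1
  x=-1.179: |R|=0.58694 <1
  x=-1.031: |R|=0.55471 <1
  x=-2.077: |R|=1.30006 >1
  x=-1.927: |R|=1.11912 >1
So |R|<1 on (-1.8148, 0).

z* = -1.8148.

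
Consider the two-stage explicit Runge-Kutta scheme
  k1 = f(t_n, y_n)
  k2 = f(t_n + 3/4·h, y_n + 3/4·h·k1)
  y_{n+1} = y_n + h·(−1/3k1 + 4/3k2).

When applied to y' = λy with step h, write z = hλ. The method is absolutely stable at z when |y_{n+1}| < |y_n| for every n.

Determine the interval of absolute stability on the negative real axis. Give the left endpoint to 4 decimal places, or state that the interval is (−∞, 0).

Set f=λy, z=hλ:
  k1=λy_n ⇒ h·k1=z·y_n;  k2=λ(1+3/4z)y_n ⇒ h·k2=z(1+3/4z)y_n
  y_{n+1}/y_n = 1 − 1/3z + 4/3z(1+3/4z) = 1 + z + z²
  so R(z) = 1 + z + z².

Find x<0 with |R(x)|<1.
x=-1.58: |R|=1.9164
R=1: x+1x²=0 ⇒ x=−1=-1.0000; min R=1−1/(4·1)=0.7500>−1
Confirm numerically:
  x=-0.964: |R|=0.96530 <1
  x=-0.683: |R|=0.78349 <1
  x=-0.654: |R|=0.77372 <1
  x=-0.640: |R|=0.76960 <1
  x=-1.379: |R|=1.52264 >1
  x=-1.144: |R|=1.16474 >1
  x=-1.123: |R|=1.13813 >1
So |R|<1 on (-1.0000, 0).

z∈(-1.0000,0).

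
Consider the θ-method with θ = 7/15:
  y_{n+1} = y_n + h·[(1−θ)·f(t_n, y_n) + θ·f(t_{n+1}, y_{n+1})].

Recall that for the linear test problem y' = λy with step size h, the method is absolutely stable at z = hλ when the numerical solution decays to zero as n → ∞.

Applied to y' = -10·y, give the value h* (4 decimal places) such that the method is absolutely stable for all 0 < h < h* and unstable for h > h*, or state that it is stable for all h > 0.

With y'=λy (z=hλ):
  y_{n+1} = y_n + z·[8/15·y_n + 7/15·y_{n+1}] ⇒ (1 − 7/15z)y_{n+1} = (1 + 8/15z)y_n
  so R(z) = (1 + 8/15z)/(1 − 7/15z).

Find x<0 with |R(x)|<1.
x=-1.74: |R|=0.0397
R=−1: 1+8/15x = −1+7/15x ⇒ -1/15x=2 ⇒ x=2/(-1/15)=-30.0000
Confirm numerically:
  x=-20.687: |R|=0.94172 <1
  x=-18.635: |R|=0.92186 <1
  x=-14.132: |R|=0.86071 <1
  x=-30.057: |R|=1.00025 >1
  x=-30.039: |R|=1.00017 >1
Stable set (-30.0000, 0).

(-30.0000,0); λ=-10 ⇒ h* = (30)/10 = 3.0000.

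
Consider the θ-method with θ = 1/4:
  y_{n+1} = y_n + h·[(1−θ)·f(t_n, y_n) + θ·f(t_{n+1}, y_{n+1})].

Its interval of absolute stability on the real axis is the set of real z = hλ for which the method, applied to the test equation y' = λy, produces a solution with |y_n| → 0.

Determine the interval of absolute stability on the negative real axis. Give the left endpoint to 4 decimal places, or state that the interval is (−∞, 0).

Set f=λy, z=hλ:
  y_{n+1} = y_n + z·[3/4·y_n + 1/4·y_{n+1}] ⇒ (1 − 1/4z)y_{n+1} = (1 + 3/4z)y_n
  so R(z) = (1 + 3/4z)/(1 − 1/4z).

Find x<0 with |R(x)|<1.
x=-1.29: |R|=0.0246
R=−1: 1+3/4x = −1+1/4x ⇒ -1/2x=2 ⇒ x=2/(-1/2)=-4.0000
Confirm numerically:
  x=-3.626: |R|=0.90191 <1
  x=-3.233: |R|=0.78792 <1
  x=-2.064: |R|=0.36148 <1
  x=-4.502: |R|=1.11809 >1
  x=-4.486: |R|=1.11454 >1
  x=-4.334: |R|=1.08015 >1
Interval (-4.0000, 0).

(-4.0000, 0).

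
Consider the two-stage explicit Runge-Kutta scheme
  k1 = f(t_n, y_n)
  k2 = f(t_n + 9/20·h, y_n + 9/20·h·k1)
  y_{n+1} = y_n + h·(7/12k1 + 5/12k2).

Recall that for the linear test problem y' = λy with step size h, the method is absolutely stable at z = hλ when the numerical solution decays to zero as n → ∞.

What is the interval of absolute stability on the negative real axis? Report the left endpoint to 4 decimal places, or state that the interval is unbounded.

z∈(-5.3333,0).

With y'=λy (z=hλ):
  k1=λy_n ⇒ h·k1=z·y_n;  k2=λ(1+9/20z)y_n ⇒ h·k2=z(1+9/20z)y_n
  y_{n+1}/y_n = 1 + 7/12z + 5/12z(1+9/20z) = 1 + z + 3/16z²
  so R(z) = 1 + z + 3/16z².

Need |R(x)|<1, x<0.
x=-1.44: |R|=0.0512
R=1: x+3/16x²=0 ⇒ x=−16/3=-5.3333; min R=1−1/(4·3/16)=-0.3333>−1
Confirm numerically:
  x=-3.606: |R|=0.16789 <1
  x=-3.170: |R|=0.28583 <1
  x=-2.573: |R|=0.33169 <1
  x=-2.452: |R|=0.32469 <1
  x=-5.510: |R|=1.18252 >1
  x=-5.473: |R|=1.14332 >1
So |R|<1 on (-5.3333, 0).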